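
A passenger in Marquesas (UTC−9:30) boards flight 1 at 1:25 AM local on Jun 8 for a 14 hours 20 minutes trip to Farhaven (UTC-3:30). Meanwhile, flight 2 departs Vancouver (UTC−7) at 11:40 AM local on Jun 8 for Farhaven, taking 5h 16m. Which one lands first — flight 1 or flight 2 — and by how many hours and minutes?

Flight 1 in UTC: 1:25 AM + 9:30 = 10:55 AM on Jun 8.
+14 hours 20 minutes → arrive 1:15 AM UTC on Jun 9.
Flight 2 in UTC: 11:40 AM + 7:00 = 6:40 PM on Jun 8.
+5 hours and 16 minutes → arrive 11:56 PM UTC on Jun 8.
Flight 2 lands earlier by 1 hour 19 minutes.

the second, by 1 hour 19 minutes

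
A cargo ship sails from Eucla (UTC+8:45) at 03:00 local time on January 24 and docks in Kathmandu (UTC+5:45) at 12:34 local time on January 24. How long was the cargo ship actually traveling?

Kathmandu is 3:00 behind Eucla.
Clock-face elapsed time (ignoring zones) is 9 hours 34 minutes.
Actual elapsed = 9 hours 34 minutes + 3:00 = 12 hours 34 minutes.

12 hours 34 minutes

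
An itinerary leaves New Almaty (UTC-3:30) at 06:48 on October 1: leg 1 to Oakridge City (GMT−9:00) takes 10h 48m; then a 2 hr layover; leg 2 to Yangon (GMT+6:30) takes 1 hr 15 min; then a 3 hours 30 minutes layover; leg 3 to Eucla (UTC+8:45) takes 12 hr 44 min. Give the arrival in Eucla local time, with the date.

01:20 on October 3

Convert departure to UTC: 06:48 + 3:30 = 10:18 UTC on Oct 1.
Add 10 hours and 48 minutes leg 1 → 21:06 UTC.
Add 2 hours layover in Oakridge City → 23:06 UTC.
Add 1 hour 15 minutes leg 2 → 00:21 UTC (Oct 2).
Add 3 hours and 30 minutes layover in Yangon → 03:51 UTC.
Add 12 hours 44 minutes leg 3 → 16:35 UTC.
Eucla is UTC+8:45, so local arrival = 16:35 + 8:45 = 01:20 on Oct 3.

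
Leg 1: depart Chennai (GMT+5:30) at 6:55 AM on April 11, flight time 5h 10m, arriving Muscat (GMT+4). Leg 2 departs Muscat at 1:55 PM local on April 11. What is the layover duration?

Convert departure to UTC: 6:55 AM − 5:30 = 1:25 AM UTC on Apr 11.
Add 5 hours 10 minutes flight time → 6:35 AM UTC.
Muscat is UTC+4:00, so local arrival = 6:35 AM + 4:00 = 10:35 AM on Apr 11.
Layover = 1:55 PM − 10:35 AM = 3 hours 20 minutes.

3 hours 20 minutes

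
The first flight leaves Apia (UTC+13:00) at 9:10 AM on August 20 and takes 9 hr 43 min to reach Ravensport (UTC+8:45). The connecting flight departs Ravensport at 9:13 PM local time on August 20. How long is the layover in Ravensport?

Convert departure to UTC: 9:10 AM − 13:00 = 8:10 PM UTC on Aug 19.
Add 9 hours 43 minutes flight time → 5:53 AM UTC (Aug 20).
Ravensport is UTC+8:45, so local arrival = 5:53 AM + 8:45 = 2:38 PM on Aug 20.
Layover = 9:13 PM − 2:38 PM = 6 hours 35 minutes.

6 hours 35 minutes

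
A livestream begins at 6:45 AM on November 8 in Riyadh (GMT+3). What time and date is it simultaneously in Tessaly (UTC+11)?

In UTC: 6:45 AM − 3:00 = 3:45 AM on Nov 8.
Tessaly is UTC+11:00: 3:45 AM + 11:00 = 2:45 PM on Nov 8.

2:45 PM on Nov 8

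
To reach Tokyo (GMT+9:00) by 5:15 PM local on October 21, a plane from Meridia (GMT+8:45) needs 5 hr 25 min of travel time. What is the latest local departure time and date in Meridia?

11:35 AM on October 21

Target arrival in UTC: 5:15 PM − 9:00 = 8:15 AM on Oct 21.
Subtract 5 hours 25 minutes → departure 2:50 AM UTC on Oct 21.
Meridia is UTC+8:45: 2:50 AM + 8:45 = 11:35 AM on Oct 21.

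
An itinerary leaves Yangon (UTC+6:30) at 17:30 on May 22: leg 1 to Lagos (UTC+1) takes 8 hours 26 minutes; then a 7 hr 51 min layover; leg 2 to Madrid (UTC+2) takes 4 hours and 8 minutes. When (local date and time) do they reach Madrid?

Convert departure to UTC: 17:30 − 6:30 = 11:00 UTC on May 22.
Add 8 hours and 26 minutes leg 1 → 19:26 UTC.
Add 7 hours 51 minutes layover in Lagos → 03:17 UTC (May 23).
Add 4 hours and 8 minutes leg 2 → 07:25 UTC.
Madrid is UTC+2:00, so local arrival = 07:25 + 2:00 = 09:25 on May 23.

09:25 on May 23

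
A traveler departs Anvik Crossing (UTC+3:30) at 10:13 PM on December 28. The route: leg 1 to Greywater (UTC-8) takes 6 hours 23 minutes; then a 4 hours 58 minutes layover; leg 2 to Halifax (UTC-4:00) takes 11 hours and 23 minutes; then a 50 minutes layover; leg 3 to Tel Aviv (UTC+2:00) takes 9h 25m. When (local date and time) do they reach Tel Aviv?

5:42 AM on December 30

Convert departure to UTC: 10:13 PM − 3:30 = 6:43 PM UTC on Dec 28.
Add 6 hours and 23 minutes leg 1 → 1:06 AM UTC (Dec 29).
Add 4 hours 58 minutes layover in Greywater → 6:04 AM UTC.
Add 11 hours and 23 minutes leg 2 → 5:27 PM UTC.
Add 50 minutes layover in Halifax → 6:17 PM UTC.
Add 9 hours and 25 minutes leg 3 → 3:42 AM UTC (Dec 30).
Tel Aviv is UTC+2:00, so local arrival = 3:42 AM + 2:00 = 5:42 AM on Dec 30.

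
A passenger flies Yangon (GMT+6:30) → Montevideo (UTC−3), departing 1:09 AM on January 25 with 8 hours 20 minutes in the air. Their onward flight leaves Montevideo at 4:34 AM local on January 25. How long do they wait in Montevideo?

4 hours 35 minutes

Convert departure to UTC: 1:09 AM − 6:30 = 6:39 PM UTC on Jan 24.
Add 8 hours 20 minutes flight time → 2:59 AM UTC (Jan 25).
Montevideo is UTC−3:00, so local arrival = 2:59 AM − 3:00 = 11:59 PM on Jan 24.
Layover = 4:34 AM − 11:59 PM (+1 day) = 4 hours 35 minutes.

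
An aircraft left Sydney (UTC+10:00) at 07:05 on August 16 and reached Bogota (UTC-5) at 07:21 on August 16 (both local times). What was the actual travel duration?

Departure in UTC: 07:05 − 10:00 = 21:05 on Aug 15.
Arrival in UTC: 07:21 + 5:00 = 12:21 on Aug 16.
Elapsed = 12:21 − 21:05 (+1 day) = 15 hours 16 minutes.

15 hours 16 minutes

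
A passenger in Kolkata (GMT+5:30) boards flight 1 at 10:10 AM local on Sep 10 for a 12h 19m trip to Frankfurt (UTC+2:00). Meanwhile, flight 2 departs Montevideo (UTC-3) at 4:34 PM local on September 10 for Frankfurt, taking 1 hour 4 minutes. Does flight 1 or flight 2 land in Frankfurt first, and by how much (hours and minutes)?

the first, by 3 hours 39 minutes

Flight 1 in UTC: 10:10 AM − 5:30 = 4:40 AM on Sep 10.
+12 hours 19 minutes → arrive 4:59 PM UTC on Sep 10.
Flight 2 in UTC: 4:34 PM + 3:00 = 7:34 PM on Sep 10.
+1 hour and 4 minutes → arrive 8:38 PM UTC on Sep 10.
Flight 1 lands earlier by 3 hours 39 minutes.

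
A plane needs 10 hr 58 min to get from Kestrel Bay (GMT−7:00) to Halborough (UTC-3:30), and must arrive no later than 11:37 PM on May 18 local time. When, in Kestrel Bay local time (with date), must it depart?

9:09 AM on May 18

Target arrival in UTC: 11:37 PM + 3:30 = 3:07 AM on May 19.
Subtract 10 hours 58 minutes → departure 4:09 PM UTC on May 18.
Kestrel Bay is UTC−7:00: 4:09 PM − 7:00 = 9:09 AM on May 18.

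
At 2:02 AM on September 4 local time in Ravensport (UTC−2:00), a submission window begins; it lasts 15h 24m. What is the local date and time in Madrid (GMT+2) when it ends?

9:26 PM on Sep 4

Madrid is 4:00 ahead of Ravensport.
After 15 hours and 24 minutes it is 5:26 PM in Ravensport.
Shift by the zone difference: 5:26 PM + 4:00 = 9:26 PM on Sep 4 in Madrid.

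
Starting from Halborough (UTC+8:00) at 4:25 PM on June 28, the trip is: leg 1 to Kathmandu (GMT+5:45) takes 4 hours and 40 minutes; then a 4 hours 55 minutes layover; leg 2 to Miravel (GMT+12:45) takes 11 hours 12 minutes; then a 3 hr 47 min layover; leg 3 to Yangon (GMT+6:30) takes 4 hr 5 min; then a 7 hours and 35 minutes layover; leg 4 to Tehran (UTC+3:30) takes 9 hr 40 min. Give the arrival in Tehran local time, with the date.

Convert departure to UTC: 4:25 PM − 8:00 = 8:25 AM UTC on Jun 28.
Add 4 hours 40 minutes leg 1 → 1:05 PM UTC.
Add 4 hours and 55 minutes layover in Kathmandu → 6:00 PM UTC.
Add 11 hours and 12 minutes leg 2 → 5:12 AM UTC (Jun 29).
Add 3 hours 47 minutes layover in Miravel → 8:59 AM UTC.
Add 4 hours 5 minutes leg 3 → 1:04 PM UTC.
Add 7 hours 35 minutes layover in Yangon → 8:39 PM UTC.
Add 9 hours and 40 minutes leg 4 → 6:19 AM UTC (Jun 30).
Tehran is UTC+3:30, so local arrival = 6:19 AM + 3:30 = 9:49 AM on Jun 30.

9:49 AM on June 30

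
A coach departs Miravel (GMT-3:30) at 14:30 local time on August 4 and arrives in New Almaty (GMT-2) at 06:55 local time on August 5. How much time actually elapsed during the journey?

Departure in UTC: 14:30 + 3:30 = 18:00 on Aug 4.
Arrival in UTC: 06:55 + 2:00 = 08:55 on Aug 5.
Elapsed = 08:55 − 18:00 (+1 day) = 14 hours 55 minutes.

14 hours 55 minutes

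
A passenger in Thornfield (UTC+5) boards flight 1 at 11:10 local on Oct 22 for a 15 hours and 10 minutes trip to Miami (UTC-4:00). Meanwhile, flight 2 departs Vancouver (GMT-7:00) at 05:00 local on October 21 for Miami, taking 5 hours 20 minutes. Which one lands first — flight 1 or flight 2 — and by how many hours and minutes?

Flight 1 in UTC: 11:10 − 5:00 = 06:10 on Oct 22.
+15 hours 10 minutes → arrive 21:20 UTC on Oct 22.
Flight 2 in UTC: 05:00 + 7:00 = 12:00 on Oct 21.
+5 hours and 20 minutes → arrive 17:20 UTC on Oct 21.
Flight 2 lands earlier by 28 hours.

the second, by 28 hours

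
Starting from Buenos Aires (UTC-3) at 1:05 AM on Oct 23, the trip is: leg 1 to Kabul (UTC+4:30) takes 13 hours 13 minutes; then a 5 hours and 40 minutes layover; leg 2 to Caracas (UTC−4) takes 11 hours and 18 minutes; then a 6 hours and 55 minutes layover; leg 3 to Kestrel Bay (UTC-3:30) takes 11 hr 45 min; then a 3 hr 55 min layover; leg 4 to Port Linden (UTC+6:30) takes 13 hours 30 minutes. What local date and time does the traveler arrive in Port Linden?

4:51 AM on October 26

Convert departure to UTC: 1:05 AM + 3:00 = 4:05 AM UTC on Oct 23.
Add 13 hours and 13 minutes leg 1 → 5:18 PM UTC.
Add 5 hours and 40 minutes layover in Kabul → 10:58 PM UTC.
Add 11 hours and 18 minutes leg 2 → 10:16 AM UTC (Oct 24).
Add 6 hours 55 minutes layover in Caracas → 5:11 PM UTC.
Add 11 hours 45 minutes leg 3 → 4:56 AM UTC (Oct 25).
Add 3 hours and 55 minutes layover in Kestrel Bay → 8:51 AM UTC.
Add 13 hours 30 minutes leg 4 → 10:21 PM UTC.
Port Linden is UTC+6:30, so local arrival = 10:21 PM + 6:30 = 4:51 AM on Oct 26.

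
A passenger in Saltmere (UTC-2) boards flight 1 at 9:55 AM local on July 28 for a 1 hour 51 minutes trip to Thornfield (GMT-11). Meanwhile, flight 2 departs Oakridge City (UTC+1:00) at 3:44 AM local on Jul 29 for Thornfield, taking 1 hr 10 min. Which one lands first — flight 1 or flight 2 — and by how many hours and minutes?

Flight 1 in UTC: 9:55 AM + 2:00 = 11:55 AM on Jul 28.
+1 hour and 51 minutes → arrive 1:46 PM UTC on Jul 28.
Flight 2 in UTC: 3:44 AM − 1:00 = 2:44 AM on Jul 29.
+1 hour and 10 minutes → arrive 3:54 AM UTC on Jul 29.
Flight 1 lands earlier by 14 hours 8 minutes.

the first, by 14 hours 8 minutes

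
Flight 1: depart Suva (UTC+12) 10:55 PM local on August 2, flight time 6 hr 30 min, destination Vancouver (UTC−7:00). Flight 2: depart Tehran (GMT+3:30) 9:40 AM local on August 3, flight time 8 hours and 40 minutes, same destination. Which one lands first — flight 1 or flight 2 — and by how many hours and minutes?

the first, by 21 hours 25 minutes

Flight 1 in UTC: 10:55 PM − 12:00 = 10:55 AM on Aug 2.
+6 hours 30 minutes → arrive 5:25 PM UTC on Aug 2.
Flight 2 in UTC: 9:40 AM − 3:30 = 6:10 AM on Aug 3.
+8 hours 40 minutes → arrive 2:50 PM UTC on Aug 3.
Flight 1 lands earlier by 21 hours 25 minutes.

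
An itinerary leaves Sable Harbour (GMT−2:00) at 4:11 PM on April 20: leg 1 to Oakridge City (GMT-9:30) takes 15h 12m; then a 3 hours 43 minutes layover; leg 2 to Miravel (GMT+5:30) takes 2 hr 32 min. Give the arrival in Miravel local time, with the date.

Convert departure to UTC: 4:11 PM + 2:00 = 6:11 PM UTC on Apr 20.
Add 15 hours 12 minutes leg 1 → 9:23 AM UTC (Apr 21).
Add 3 hours and 43 minutes layover in Oakridge City → 1:06 PM UTC.
Add 2 hours 32 minutes leg 2 → 3:38 PM UTC.
Miravel is UTC+5:30, so local arrival = 3:38 PM + 5:30 = 9:08 PM on Apr 21.

9:08 PM on April 21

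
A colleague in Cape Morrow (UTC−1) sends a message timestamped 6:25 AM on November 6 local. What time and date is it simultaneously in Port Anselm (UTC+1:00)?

8:25 AM on November 6

In UTC: 6:25 AM + 1:00 = 7:25 AM on Nov 6.
Port Anselm is UTC+1:00: 7:25 AM + 1:00 = 8:25 AM on Nov 6.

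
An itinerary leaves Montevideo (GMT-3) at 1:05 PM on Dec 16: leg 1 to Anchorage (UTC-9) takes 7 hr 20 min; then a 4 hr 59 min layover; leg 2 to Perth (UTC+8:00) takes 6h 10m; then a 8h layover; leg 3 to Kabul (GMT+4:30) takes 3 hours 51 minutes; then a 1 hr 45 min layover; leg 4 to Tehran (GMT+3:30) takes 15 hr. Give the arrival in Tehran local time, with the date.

6:40 PM on Dec 18

Convert departure to UTC: 1:05 PM + 3:00 = 4:05 PM UTC on Dec 16.
Add 7 hours 20 minutes leg 1 → 11:25 PM UTC.
Add 4 hours and 59 minutes layover in Anchorage → 4:24 AM UTC (Dec 17).
Add 6 hours 10 minutes leg 2 → 10:34 AM UTC.
Add 8 hours layover in Perth → 6:34 PM UTC.
Add 3 hours and 51 minutes leg 3 → 10:25 PM UTC.
Add 1 hour 45 minutes layover in Kabul → 12:10 AM UTC (Dec 18).
Add 15 hours leg 4 → 3:10 PM UTC.
Tehran is UTC+3:30, so local arrival = 3:10 PM + 3:30 = 6:40 PM on Dec 18.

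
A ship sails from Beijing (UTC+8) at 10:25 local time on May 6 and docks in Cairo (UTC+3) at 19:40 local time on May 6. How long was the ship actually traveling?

14 hours 15 minutes

Departure in UTC: 10:25 − 8:00 = 02:25 on May 6.
Arrival in UTC: 19:40 − 3:00 = 16:40 on May 6.
Elapsed = 16:40 − 02:25 = 14 hours 15 minutes.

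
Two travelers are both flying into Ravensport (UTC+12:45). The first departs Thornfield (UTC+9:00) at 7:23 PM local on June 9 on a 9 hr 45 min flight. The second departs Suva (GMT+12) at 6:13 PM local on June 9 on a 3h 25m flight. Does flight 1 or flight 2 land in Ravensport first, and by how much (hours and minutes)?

the second, by 10 hours 30 minutes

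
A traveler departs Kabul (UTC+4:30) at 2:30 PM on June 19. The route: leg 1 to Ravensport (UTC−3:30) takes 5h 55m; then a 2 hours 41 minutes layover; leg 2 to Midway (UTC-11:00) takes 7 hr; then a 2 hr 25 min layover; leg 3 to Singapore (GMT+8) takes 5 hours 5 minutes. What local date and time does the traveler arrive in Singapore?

5:06 PM on June 20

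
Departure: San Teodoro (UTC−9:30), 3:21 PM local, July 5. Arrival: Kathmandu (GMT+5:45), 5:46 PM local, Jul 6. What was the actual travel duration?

11 hours 10 minutes

Kathmandu is 15:15 ahead of San Teodoro.
Clock-face elapsed time (ignoring zones) is 26 hours 25 minutes.
Actual elapsed = 26 hours 25 minutes − 15:15 = 11 hours 10 minutes.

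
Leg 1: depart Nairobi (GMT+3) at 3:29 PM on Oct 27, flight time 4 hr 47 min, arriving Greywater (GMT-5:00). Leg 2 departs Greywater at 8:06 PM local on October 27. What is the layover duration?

Convert departure to UTC: 3:29 PM − 3:00 = 12:29 PM UTC on Oct 27.
Add 4 hours and 47 minutes flight time → 5:16 PM UTC.
Greywater is UTC−5:00, so local arrival = 5:16 PM − 5:00 = 12:16 PM on Oct 27.
Layover = 8:06 PM − 12:16 PM = 7 hours 50 minutes.

7 hours 50 minutes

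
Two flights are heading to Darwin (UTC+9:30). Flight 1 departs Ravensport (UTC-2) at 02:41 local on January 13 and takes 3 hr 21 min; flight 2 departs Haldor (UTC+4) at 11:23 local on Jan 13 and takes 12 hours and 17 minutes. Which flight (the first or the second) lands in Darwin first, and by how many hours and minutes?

Flight 1 in UTC: 02:41 + 2:00 = 04:41 on Jan 13.
+3 hours and 21 minutes → arrive 08:02 UTC on Jan 13.
Flight 2 in UTC: 11:23 − 4:00 = 07:23 on Jan 13.
+12 hours and 17 minutes → arrive 19:40 UTC on Jan 13.
Flight 1 lands earlier by 11 hours 38 minutes.

the first, by 11 hours 38 minutes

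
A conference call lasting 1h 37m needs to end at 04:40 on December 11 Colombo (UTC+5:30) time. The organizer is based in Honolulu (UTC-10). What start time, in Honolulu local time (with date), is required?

11:33 on December 10

Target end time in UTC: 04:40 − 5:30 = 23:10 on Dec 10.
Subtract 1 hour 37 minutes → start 21:33 UTC on Dec 10.
Honolulu is UTC−10:00: 21:33 − 10:00 = 11:33 on Dec 10.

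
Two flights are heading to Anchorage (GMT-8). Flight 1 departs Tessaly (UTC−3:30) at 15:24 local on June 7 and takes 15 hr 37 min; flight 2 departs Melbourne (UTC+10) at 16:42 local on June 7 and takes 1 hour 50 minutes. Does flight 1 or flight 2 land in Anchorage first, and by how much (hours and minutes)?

Flight 1 in UTC: 15:24 + 3:30 = 18:54 on Jun 7.
+15 hours and 37 minutes → arrive 10:31 UTC on Jun 8.
Flight 2 in UTC: 16:42 − 10:00 = 06:42 on Jun 7.
+1 hour and 50 minutes → arrive 08:32 UTC on Jun 7.
Flight 2 lands earlier by 25 hours 59 minutes.

the second, by 25 hours 59 minutes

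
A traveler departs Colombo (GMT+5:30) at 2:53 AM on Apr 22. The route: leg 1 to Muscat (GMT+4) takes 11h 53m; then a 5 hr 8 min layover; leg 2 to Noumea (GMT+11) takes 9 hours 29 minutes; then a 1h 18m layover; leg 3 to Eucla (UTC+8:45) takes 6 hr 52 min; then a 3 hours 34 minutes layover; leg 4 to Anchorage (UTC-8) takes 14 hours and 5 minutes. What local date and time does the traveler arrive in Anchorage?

5:42 PM on Apr 23

Convert departure to UTC: 2:53 AM − 5:30 = 9:23 PM UTC on Apr 21.
Add 11 hours 53 minutes leg 1 → 9:16 AM UTC (Apr 22).
Add 5 hours and 8 minutes layover in Muscat → 2:24 PM UTC.
Add 9 hours and 29 minutes leg 2 → 11:53 PM UTC.
Add 1 hour and 18 minutes layover in Noumea → 1:11 AM UTC (Apr 23).
Add 6 hours and 52 minutes leg 3 → 8:03 AM UTC.
Add 3 hours 34 minutes layover in Eucla → 11:37 AM UTC.
Add 14 hours 5 minutes leg 4 → 1:42 AM UTC (Apr 24).
Anchorage is UTC−8:00, so local arrival = 1:42 AM − 8:00 = 5:42 PM on Apr 23.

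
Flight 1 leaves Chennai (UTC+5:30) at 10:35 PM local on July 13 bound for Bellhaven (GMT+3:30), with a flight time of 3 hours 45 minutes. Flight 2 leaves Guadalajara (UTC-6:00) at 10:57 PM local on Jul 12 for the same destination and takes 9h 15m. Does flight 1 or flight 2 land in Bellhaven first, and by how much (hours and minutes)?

Flight 1 in UTC: 10:35 PM − 5:30 = 5:05 PM on Jul 13.
+3 hours and 45 minutes → arrive 8:50 PM UTC on Jul 13.
Flight 2 in UTC: 10:57 PM + 6:00 = 4:57 AM on Jul 13.
+9 hours 15 minutes → arrive 2:12 PM UTC on Jul 13.
Flight 2 lands earlier by 6 hours 38 minutes.

the second, by 6 hours 38 minutes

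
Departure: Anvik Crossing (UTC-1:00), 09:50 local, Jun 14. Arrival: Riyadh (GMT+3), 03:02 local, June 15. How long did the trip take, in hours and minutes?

13 hours 12 minutes

Departure in UTC: 09:50 + 1:00 = 10:50 on Jun 14.
Arrival in UTC: 03:02 − 3:00 = 00:02 on Jun 15.
Elapsed = 00:02 − 10:50 (+1 day) = 13 hours 12 minutes.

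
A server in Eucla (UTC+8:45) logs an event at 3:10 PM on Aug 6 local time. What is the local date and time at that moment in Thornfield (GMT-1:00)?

In UTC: 3:10 PM − 8:45 = 6:25 AM on Aug 6.
Thornfield is UTC−1:00: 6:25 AM − 1:00 = 5:25 AM on Aug 6.

5:25 AM on Aug 6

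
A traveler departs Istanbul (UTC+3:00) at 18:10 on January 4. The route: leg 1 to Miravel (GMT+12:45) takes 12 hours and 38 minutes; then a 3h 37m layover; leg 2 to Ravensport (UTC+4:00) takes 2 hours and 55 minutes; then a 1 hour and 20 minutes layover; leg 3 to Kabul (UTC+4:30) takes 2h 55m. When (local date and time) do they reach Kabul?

19:05 on January 5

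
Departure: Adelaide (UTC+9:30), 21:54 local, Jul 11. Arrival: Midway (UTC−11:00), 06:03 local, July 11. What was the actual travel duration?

Departure in UTC: 21:54 − 9:30 = 12:24 on Jul 11.
Arrival in UTC: 06:03 + 11:00 = 17:03 on Jul 11.
Elapsed = 17:03 − 12:24 = 4 hours 39 minutes.

4 hours 39 minutes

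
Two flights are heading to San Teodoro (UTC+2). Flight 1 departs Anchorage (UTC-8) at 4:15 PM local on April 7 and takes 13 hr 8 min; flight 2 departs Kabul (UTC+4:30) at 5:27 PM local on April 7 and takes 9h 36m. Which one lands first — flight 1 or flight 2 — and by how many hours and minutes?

the second, by 14 hours 50 minutes

Flight 1 in UTC: 4:15 PM + 8:00 = 12:15 AM on Apr 8.
+13 hours 8 minutes → arrive 1:23 PM UTC on Apr 8.
Flight 2 in UTC: 5:27 PM − 4:30 = 12:57 PM on Apr 7.
+9 hours 36 minutes → arrive 10:33 PM UTC on Apr 7.
Flight 2 lands earlier by 14 hours 50 minutes.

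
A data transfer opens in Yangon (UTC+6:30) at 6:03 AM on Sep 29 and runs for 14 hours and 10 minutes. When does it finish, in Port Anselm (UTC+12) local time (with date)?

1:43 AM on Sep 30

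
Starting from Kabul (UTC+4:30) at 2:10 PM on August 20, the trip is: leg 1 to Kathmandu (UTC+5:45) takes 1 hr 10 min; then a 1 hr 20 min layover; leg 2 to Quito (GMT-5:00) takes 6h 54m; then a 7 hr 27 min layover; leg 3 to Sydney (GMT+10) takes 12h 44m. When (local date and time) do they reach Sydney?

1:15 AM on August 22

Convert departure to UTC: 2:10 PM − 4:30 = 9:40 AM UTC on Aug 20.
Add 1 hour and 10 minutes leg 1 → 10:50 AM UTC.
Add 1 hour 20 minutes layover in Kathmandu → 12:10 PM UTC.
Add 6 hours 54 minutes leg 2 → 7:04 PM UTC.
Add 7 hours 27 minutes layover in Quito → 2:31 AM UTC (Aug 21).
Add 12 hours 44 minutes leg 3 → 3:15 PM UTC.
Sydney is UTC+10:00, so local arrival = 3:15 PM + 10:00 = 1:15 AM on Aug 22.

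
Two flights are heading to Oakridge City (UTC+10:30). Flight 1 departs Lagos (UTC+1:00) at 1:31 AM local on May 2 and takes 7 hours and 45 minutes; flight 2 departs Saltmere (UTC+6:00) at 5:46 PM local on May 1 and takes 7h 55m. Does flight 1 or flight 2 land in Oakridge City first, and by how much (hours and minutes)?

Flight 1 in UTC: 1:31 AM − 1:00 = 12:31 AM on May 2.
+7 hours 45 minutes → arrive 8:16 AM UTC on May 2.
Flight 2 in UTC: 5:46 PM − 6:00 = 11:46 AM on May 1.
+7 hours 55 minutes → arrive 7:41 PM UTC on May 1.
Flight 2 lands earlier by 12 hours 35 minutes.

the second, by 12 hours 35 minutes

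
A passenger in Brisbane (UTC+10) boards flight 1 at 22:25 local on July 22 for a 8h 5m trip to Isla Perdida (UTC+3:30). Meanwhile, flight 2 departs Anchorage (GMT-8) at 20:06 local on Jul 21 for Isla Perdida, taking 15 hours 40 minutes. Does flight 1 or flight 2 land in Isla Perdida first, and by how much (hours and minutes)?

the second, by 44 minutes

Flight 1 in UTC: 22:25 − 10:00 = 12:25 on Jul 22.
+8 hours 5 minutes → arrive 20:30 UTC on Jul 22.
Flight 2 in UTC: 20:06 + 8:00 = 04:06 on Jul 22.
+15 hours and 40 minutes → arrive 19:46 UTC on Jul 22.
Flight 2 lands earlier by 44 minutes.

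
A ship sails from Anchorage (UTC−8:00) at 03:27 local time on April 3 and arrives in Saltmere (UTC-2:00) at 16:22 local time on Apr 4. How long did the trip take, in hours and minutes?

Saltmere is 6:00 ahead of Anchorage.
Clock-face elapsed time (ignoring zones) is 36 hours 55 minutes.
Actual elapsed = 36 hours 55 minutes − 6:00 = 30 hours 55 minutes.

30 hours 55 minutes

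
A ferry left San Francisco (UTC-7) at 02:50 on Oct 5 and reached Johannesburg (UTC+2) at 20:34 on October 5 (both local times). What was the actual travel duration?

Johannesburg is 9:00 ahead of San Francisco.
Clock-face elapsed time (ignoring zones) is 17 hours 44 minutes.
Actual elapsed = 17 hours 44 minutes − 9:00 = 8 hours 44 minutes.

8 hours 44 minutes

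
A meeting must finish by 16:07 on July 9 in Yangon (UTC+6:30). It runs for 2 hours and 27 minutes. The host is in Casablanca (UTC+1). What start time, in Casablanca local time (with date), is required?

Target end time in UTC: 16:07 − 6:30 = 09:37 on Jul 9.
Subtract 2 hours and 27 minutes → start 07:10 UTC on Jul 9.
Casablanca is UTC+1:00: 07:10 + 1:00 = 08:10 on Jul 9.

08:10 on July 9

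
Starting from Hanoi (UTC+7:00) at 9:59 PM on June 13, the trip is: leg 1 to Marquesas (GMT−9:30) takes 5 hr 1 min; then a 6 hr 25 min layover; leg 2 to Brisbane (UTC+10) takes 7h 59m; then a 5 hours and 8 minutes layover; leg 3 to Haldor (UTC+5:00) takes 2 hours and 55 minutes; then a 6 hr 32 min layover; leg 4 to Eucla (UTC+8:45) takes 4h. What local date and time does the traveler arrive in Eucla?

Convert departure to UTC: 9:59 PM − 7:00 = 2:59 PM UTC on Jun 13.
Add 5 hours and 1 minute leg 1 → 8:00 PM UTC.
Add 6 hours and 25 minutes layover in Marquesas → 2:25 AM UTC (Jun 14).
Add 7 hours and 59 minutes leg 2 → 10:24 AM UTC.
Add 5 hours 8 minutes layover in Brisbane → 3:32 PM UTC.
Add 2 hours 55 minutes leg 3 → 6:27 PM UTC.
Add 6 hours 32 minutes layover in Haldor → 12:59 AM UTC (Jun 15).
Add 4 hours leg 4 → 4:59 AM UTC.
Eucla is UTC+8:45, so local arrival = 4:59 AM + 8:45 = 1:44 PM on Jun 15.

1:44 PM on June 15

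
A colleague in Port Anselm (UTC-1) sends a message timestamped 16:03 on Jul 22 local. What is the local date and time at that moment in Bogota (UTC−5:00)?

In UTC: 16:03 + 1:00 = 17:03 on Jul 22.
Bogota is UTC−5:00: 17:03 − 5:00 = 12:03 on Jul 22.

12:03 on July 22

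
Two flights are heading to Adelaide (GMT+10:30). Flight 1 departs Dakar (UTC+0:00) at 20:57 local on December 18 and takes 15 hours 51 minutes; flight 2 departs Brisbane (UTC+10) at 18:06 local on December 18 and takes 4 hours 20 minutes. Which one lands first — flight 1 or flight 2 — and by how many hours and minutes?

Flight 1 departs at 20:57 UTC (Dec 18).
+15 hours 51 minutes → arrive 12:48 UTC on Dec 19.
Flight 2 in UTC: 18:06 − 10:00 = 08:06 on Dec 18.
+4 hours and 20 minutes → arrive 12:26 UTC on Dec 18.
Flight 2 lands earlier by 24 hours 22 minutes.

the second, by 24 hours 22 minutes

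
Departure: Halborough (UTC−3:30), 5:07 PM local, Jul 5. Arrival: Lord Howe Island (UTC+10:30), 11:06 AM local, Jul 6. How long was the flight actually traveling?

3 hours 59 minutes

Departure in UTC: 5:07 PM + 3:30 = 8:37 PM on Jul 5.
Arrival in UTC: 11:06 AM − 10:30 = 12:36 AM on Jul 6.
Elapsed = 12:36 AM − 8:37 PM (+1 day) = 3 hours 59 minutes.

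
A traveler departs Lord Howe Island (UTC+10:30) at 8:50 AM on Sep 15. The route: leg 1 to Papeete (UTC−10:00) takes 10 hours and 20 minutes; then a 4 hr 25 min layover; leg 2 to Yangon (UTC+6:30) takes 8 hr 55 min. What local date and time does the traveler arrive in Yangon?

4:30 AM on September 16

Convert departure to UTC: 8:50 AM − 10:30 = 10:20 PM UTC on Sep 14.
Add 10 hours 20 minutes leg 1 → 8:40 AM UTC (Sep 15).
Add 4 hours 25 minutes layover in Papeete → 1:05 PM UTC.
Add 8 hours and 55 minutes leg 2 → 10:00 PM UTC.
Yangon is UTC+6:30, so local arrival = 10:00 PM + 6:30 = 4:30 AM on Sep 16.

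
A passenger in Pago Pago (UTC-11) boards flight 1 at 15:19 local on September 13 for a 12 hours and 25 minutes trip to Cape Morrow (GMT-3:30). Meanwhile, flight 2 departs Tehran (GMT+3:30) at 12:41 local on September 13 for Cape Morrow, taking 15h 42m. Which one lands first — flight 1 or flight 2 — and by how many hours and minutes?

the second, by 13 hours 51 minutes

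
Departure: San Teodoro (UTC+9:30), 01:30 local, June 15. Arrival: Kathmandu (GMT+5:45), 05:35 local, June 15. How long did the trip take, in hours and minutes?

7 hours 50 minutes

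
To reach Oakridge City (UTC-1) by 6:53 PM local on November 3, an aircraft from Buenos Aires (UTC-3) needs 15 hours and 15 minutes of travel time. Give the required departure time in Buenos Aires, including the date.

Target arrival in UTC: 6:53 PM + 1:00 = 7:53 PM on Nov 3.
Subtract 15 hours and 15 minutes → departure 4:38 AM UTC on Nov 3.
Buenos Aires is UTC−3:00: 4:38 AM − 3:00 = 1:38 AM on Nov 3.

1:38 AM on November 3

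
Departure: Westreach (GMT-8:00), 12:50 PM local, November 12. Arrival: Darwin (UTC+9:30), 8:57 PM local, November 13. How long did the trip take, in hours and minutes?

14 hours 37 minutes

Darwin is 17:30 ahead of Westreach.
Clock-face elapsed time (ignoring zones) is 32 hours 7 minutes.
Actual elapsed = 32 hours 7 minutes − 17:30 = 14 hours 37 minutes.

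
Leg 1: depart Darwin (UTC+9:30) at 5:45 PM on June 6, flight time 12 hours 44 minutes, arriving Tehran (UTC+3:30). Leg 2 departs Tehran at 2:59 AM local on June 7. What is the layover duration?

2 hours 30 minutes

Convert departure to UTC: 5:45 PM − 9:30 = 8:15 AM UTC on Jun 6.
Add 12 hours and 44 minutes flight time → 8:59 PM UTC.
Tehran is UTC+3:30, so local arrival = 8:59 PM + 3:30 = 12:29 AM on Jun 7.
Layover = 2:59 AM − 12:29 AM = 2 hours 30 minutes.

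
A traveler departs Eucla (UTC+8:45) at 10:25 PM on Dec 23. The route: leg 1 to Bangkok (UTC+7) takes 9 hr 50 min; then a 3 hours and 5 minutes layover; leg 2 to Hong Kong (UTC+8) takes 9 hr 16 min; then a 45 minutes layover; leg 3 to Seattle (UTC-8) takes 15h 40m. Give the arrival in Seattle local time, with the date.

8:16 PM on December 24

Convert departure to UTC: 10:25 PM − 8:45 = 1:40 PM UTC on Dec 23.
Add 9 hours 50 minutes leg 1 → 11:30 PM UTC.
Add 3 hours 5 minutes layover in Bangkok → 2:35 AM UTC (Dec 24).
Add 9 hours 16 minutes leg 2 → 11:51 AM UTC.
Add 45 minutes layover in Hong Kong → 12:36 PM UTC.
Add 15 hours 40 minutes leg 3 → 4:16 AM UTC (Dec 25).
Seattle is UTC−8:00, so local arrival = 4:16 AM − 8:00 = 8:16 PM on Dec 24.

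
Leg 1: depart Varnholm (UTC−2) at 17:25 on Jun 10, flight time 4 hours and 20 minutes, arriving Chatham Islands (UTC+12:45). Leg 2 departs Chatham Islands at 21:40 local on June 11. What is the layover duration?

Convert departure to UTC: 17:25 + 2:00 = 19:25 UTC on Jun 10.
Add 4 hours 20 minutes flight time → 23:45 UTC.
Chatham Islands is UTC+12:45, so local arrival = 23:45 + 12:45 = 12:30 on Jun 11.
Layover = 21:40 − 12:30 = 9 hours 10 minutes.

9 hours 10 minutes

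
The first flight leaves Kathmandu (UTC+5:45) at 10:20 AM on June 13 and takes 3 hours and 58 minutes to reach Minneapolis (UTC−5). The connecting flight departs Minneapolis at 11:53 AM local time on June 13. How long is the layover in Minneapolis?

8 hours 20 minutes

Convert departure to UTC: 10:20 AM − 5:45 = 4:35 AM UTC on Jun 13.
Add 3 hours 58 minutes flight time → 8:33 AM UTC.
Minneapolis is UTC−5:00, so local arrival = 8:33 AM − 5:00 = 3:33 AM on Jun 13.
Layover = 11:53 AM − 3:33 AM = 8 hours 20 minutes.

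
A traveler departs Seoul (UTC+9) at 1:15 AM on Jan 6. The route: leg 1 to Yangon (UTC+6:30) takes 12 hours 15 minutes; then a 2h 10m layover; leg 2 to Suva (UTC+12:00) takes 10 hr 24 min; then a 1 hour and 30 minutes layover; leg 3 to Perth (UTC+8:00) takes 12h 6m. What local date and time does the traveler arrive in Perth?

2:40 PM on January 7

Convert departure to UTC: 1:15 AM − 9:00 = 4:15 PM UTC on Jan 5.
Add 12 hours 15 minutes leg 1 → 4:30 AM UTC (Jan 6).
Add 2 hours and 10 minutes layover in Yangon → 6:40 AM UTC.
Add 10 hours and 24 minutes leg 2 → 5:04 PM UTC.
Add 1 hour 30 minutes layover in Suva → 6:34 PM UTC.
Add 12 hours 6 minutes leg 3 → 6:40 AM UTC (Jan 7).
Perth is UTC+8:00, so local arrival = 6:40 AM + 8:00 = 2:40 PM on Jan 7.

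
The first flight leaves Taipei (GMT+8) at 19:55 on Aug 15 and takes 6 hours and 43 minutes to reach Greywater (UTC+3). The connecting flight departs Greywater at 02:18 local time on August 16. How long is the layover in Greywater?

4 hours 40 minutes

Convert departure to UTC: 19:55 − 8:00 = 11:55 UTC on Aug 15.
Add 6 hours and 43 minutes flight time → 18:38 UTC.
Greywater is UTC+3:00, so local arrival = 18:38 + 3:00 = 21:38 on Aug 15.
Layover = 02:18 − 21:38 (+1 day) = 4 hours 40 minutes.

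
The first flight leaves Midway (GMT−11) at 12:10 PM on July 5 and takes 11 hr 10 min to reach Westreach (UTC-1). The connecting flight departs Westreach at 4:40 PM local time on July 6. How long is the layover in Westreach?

Convert departure to UTC: 12:10 PM + 11:00 = 11:10 PM UTC on Jul 5.
Add 11 hours 10 minutes flight time → 10:20 AM UTC (Jul 6).
Westreach is UTC−1:00, so local arrival = 10:20 AM − 1:00 = 9:20 AM on Jul 6.
Layover = 4:40 PM − 9:20 AM = 7 hours 20 minutes.

7 hours 20 minutes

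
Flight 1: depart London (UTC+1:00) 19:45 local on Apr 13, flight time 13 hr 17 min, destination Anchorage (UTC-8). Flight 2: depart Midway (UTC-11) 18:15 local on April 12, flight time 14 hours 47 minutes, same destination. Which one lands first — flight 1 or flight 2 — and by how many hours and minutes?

the second, by 12 hours

Flight 1 in UTC: 19:45 − 1:00 = 18:45 on Apr 13.
+13 hours and 17 minutes → arrive 08:02 UTC on Apr 14.
Flight 2 in UTC: 18:15 + 11:00 = 05:15 on Apr 13.
+14 hours and 47 minutes → arrive 20:02 UTC on Apr 13.
Flight 2 lands earlier by 12 hours.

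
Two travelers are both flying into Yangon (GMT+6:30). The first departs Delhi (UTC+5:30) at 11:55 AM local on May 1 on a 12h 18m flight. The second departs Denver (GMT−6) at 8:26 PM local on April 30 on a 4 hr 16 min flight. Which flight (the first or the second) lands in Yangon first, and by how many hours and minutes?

Flight 1 in UTC: 11:55 AM − 5:30 = 6:25 AM on May 1.
+12 hours 18 minutes → arrive 6:43 PM UTC on May 1.
Flight 2 in UTC: 8:26 PM + 6:00 = 2:26 AM on May 1.
+4 hours and 16 minutes → arrive 6:42 AM UTC on May 1.
Flight 2 lands earlier by 12 hours 1 minute.

the second, by 12 hours 1 minute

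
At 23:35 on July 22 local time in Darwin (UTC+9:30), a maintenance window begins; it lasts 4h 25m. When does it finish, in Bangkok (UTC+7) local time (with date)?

01:30 on July 23

Bangkok is 2:30 behind Darwin.
After 4 hours 25 minutes it is 04:00 (Jul 23) in Darwin.
Shift by the zone difference: 04:00 − 2:30 = 01:30 on Jul 23 in Bangkok.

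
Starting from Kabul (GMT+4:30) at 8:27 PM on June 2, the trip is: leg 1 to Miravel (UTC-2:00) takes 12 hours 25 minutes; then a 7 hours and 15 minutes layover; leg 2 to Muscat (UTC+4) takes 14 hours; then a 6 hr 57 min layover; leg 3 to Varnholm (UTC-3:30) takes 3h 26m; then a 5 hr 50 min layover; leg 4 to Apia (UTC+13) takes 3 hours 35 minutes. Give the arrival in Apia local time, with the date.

Convert departure to UTC: 8:27 PM − 4:30 = 3:57 PM UTC on Jun 2.
Add 12 hours and 25 minutes leg 1 → 4:22 AM UTC (Jun 3).
Add 7 hours and 15 minutes layover in Miravel → 11:37 AM UTC.
Add 14 hours leg 2 → 1:37 AM UTC (Jun 4).
Add 6 hours 57 minutes layover in Muscat → 8:34 AM UTC.
Add 3 hours and 26 minutes leg 3 → 12:00 PM UTC.
Add 5 hours and 50 minutes layover in Varnholm → 5:50 PM UTC.
Add 3 hours and 35 minutes leg 4 → 9:25 PM UTC.
Apia is UTC+13:00, so local arrival = 9:25 PM + 13:00 = 10:25 AM on Jun 5.

10:25 AM on June 5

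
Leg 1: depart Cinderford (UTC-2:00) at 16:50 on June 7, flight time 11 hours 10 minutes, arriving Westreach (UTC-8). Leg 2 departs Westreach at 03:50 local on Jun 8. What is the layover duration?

Convert departure to UTC: 16:50 + 2:00 = 18:50 UTC on Jun 7.
Add 11 hours 10 minutes flight time → 06:00 UTC (Jun 8).
Westreach is UTC−8:00, so local arrival = 06:00 − 8:00 = 22:00 on Jun 7.
Layover = 03:50 − 22:00 (+1 day) = 5 hours 50 minutes.

5 hours 50 minutes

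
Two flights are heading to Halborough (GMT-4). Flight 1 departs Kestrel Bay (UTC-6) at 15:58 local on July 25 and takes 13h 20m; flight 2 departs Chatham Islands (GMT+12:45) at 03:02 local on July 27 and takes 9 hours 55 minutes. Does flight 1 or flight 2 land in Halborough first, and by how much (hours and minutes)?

Flight 1 in UTC: 15:58 + 6:00 = 21:58 on Jul 25.
+13 hours and 20 minutes → arrive 11:18 UTC on Jul 26.
Flight 2 in UTC: 03:02 − 12:45 = 14:17 on Jul 26.
+9 hours 55 minutes → arrive 00:12 UTC on Jul 27.
Flight 1 lands earlier by 12 hours 54 minutes.

the first, by 12 hours 54 minutes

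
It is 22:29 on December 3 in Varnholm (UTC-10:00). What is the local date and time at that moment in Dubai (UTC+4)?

Dubai is 14:00 ahead of Varnholm.
Shift by the zone difference: 22:29 + 14:00 = 12:29 on Dec 4 in Dubai.

12:29 on Dec 4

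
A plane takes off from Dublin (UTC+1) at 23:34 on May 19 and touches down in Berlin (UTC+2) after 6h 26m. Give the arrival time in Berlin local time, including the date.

Convert departure to UTC: 23:34 − 1:00 = 22:34 UTC on May 19.
Add 6 hours and 26 minutes travel time → 05:00 UTC (May 20).
Berlin is UTC+2:00, so local arrival = 05:00 + 2:00 = 07:00 on May 20.

07:00 on May 20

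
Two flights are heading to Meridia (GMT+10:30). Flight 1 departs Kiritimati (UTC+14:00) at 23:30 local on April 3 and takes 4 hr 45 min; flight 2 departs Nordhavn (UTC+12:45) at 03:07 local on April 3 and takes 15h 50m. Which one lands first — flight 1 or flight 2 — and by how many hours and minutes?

the second, by 8 hours 3 minutes

Flight 1 in UTC: 23:30 − 14:00 = 09:30 on Apr 3.
+4 hours 45 minutes → arrive 14:15 UTC on Apr 3.
Flight 2 in UTC: 03:07 − 12:45 = 14:22 on Apr 2.
+15 hours 50 minutes → arrive 06:12 UTC on Apr 3.
Flight 2 lands earlier by 8 hours 3 minutes.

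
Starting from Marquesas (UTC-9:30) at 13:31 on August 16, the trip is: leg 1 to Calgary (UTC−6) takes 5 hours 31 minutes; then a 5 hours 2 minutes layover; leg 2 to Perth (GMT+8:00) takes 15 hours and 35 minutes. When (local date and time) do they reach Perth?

Convert departure to UTC: 13:31 + 9:30 = 23:01 UTC on Aug 16.
Add 5 hours and 31 minutes leg 1 → 04:32 UTC (Aug 17).
Add 5 hours 2 minutes layover in Calgary → 09:34 UTC.
Add 15 hours and 35 minutes leg 2 → 01:09 UTC (Aug 18).
Perth is UTC+8:00, so local arrival = 01:09 + 8:00 = 09:09 on Aug 18.

09:09 on August 18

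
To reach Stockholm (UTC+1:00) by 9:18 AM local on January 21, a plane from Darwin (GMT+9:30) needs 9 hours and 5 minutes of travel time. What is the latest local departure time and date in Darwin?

Target arrival in UTC: 9:18 AM − 1:00 = 8:18 AM on Jan 21.
Subtract 9 hours and 5 minutes → departure 11:13 PM UTC on Jan 20.
Darwin is UTC+9:30: 11:13 PM + 9:30 = 8:43 AM on Jan 21.

8:43 AM on Jan 21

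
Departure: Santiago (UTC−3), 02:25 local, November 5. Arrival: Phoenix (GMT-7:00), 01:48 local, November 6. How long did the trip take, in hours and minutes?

Phoenix is 4:00 behind Santiago.
Clock-face elapsed time (ignoring zones) is 23 hours 23 minutes.
Actual elapsed = 23 hours 23 minutes + 4:00 = 27 hours 23 minutes.

27 hours 23 minutes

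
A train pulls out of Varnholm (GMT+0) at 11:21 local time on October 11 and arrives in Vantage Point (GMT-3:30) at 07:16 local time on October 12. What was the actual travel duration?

23 hours 25 minutes

Departure is already UTC: 11:21 on Oct 11.
Arrival in UTC: 07:16 + 3:30 = 10:46 on Oct 12.
Elapsed = 10:46 − 11:21 (+1 day) = 23 hours 25 minutes.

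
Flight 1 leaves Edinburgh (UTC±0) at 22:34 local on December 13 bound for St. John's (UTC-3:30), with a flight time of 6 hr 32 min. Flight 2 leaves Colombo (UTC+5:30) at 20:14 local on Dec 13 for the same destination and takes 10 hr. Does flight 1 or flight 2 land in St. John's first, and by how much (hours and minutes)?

Flight 1 departs at 22:34 UTC (Dec 13).
+6 hours and 32 minutes → arrive 05:06 UTC on Dec 14.
Flight 2 in UTC: 20:14 − 5:30 = 14:44 on Dec 13.
+10 hours → arrive 00:44 UTC on Dec 14.
Flight 2 lands earlier by 4 hours 22 minutes.

the second, by 4 hours 22 minutes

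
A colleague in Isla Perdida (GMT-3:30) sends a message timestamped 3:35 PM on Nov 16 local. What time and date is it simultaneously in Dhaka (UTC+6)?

In UTC: 3:35 PM + 3:30 = 7:05 PM on Nov 16.
Dhaka is UTC+6:00: 7:05 PM + 6:00 = 1:05 AM on Nov 17.

1:05 AM on November 17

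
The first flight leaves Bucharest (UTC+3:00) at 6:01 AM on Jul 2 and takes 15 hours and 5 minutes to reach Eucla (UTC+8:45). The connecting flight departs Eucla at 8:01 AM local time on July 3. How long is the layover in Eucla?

5 hours 10 minutes

Convert departure to UTC: 6:01 AM − 3:00 = 3:01 AM UTC on Jul 2.
Add 15 hours 5 minutes flight time → 6:06 PM UTC.
Eucla is UTC+8:45, so local arrival = 6:06 PM + 8:45 = 2:51 AM on Jul 3.
Layover = 8:01 AM − 2:51 AM = 5 hours 10 minutes.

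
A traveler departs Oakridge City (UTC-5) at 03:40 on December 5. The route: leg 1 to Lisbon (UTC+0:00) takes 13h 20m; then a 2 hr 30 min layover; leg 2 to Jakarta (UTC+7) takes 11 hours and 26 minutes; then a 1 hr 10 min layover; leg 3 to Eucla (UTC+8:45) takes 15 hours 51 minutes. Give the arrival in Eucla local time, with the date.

13:42 on Dec 7

Convert departure to UTC: 03:40 + 5:00 = 08:40 UTC on Dec 5.
Add 13 hours and 20 minutes leg 1 → 22:00 UTC.
Add 2 hours and 30 minutes layover in Lisbon → 00:30 UTC (Dec 6).
Add 11 hours and 26 minutes leg 2 → 11:56 UTC.
Add 1 hour 10 minutes layover in Jakarta → 13:06 UTC.
Add 15 hours and 51 minutes leg 3 → 04:57 UTC (Dec 7).
Eucla is UTC+8:45, so local arrival = 04:57 + 8:45 = 13:42 on Dec 7.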